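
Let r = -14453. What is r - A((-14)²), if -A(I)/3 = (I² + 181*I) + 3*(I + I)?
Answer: 210751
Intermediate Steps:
A(I) = -561*I - 3*I² (A(I) = -3*((I² + 181*I) + 3*(I + I)) = -3*((I² + 181*I) + 3*(2*I)) = -3*((I² + 181*I) + 6*I) = -3*(I² + 187*I) = -561*I - 3*I²)
r - A((-14)²) = -14453 - (-3)*(-14)²*(187 + (-14)²) = -14453 - (-3)*196*(187 + 196) = -14453 - (-3)*196*383 = -14453 - 1*(-225204) = -14453 + 225204 = 210751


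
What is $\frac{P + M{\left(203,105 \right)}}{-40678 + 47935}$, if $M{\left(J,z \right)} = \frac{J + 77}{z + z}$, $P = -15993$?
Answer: $- \frac{47975}{21771} \approx -2.2036$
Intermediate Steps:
$M{\left(J,z \right)} = \frac{77 + J}{2 z}$
$\frac{P + M{\left(203,105 \right)}}{-40678 + 47935} = \frac{-15993 + \frac{77 + 203}{2 \cdot 105}}{-40678 + 47935} = \frac{-15993 + \frac{1}{2} \cdot \frac{1}{105} \cdot 280}{7257} = \left(-15993 + \frac{4}{3}\right) \frac{1}{7257} = \left(- \frac{47975}{3}\right) \frac{1}{7257} = - \frac{47975}{21771}$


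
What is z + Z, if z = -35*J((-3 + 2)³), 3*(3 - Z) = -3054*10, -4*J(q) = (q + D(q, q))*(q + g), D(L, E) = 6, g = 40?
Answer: 47557/4 ≈ 11889.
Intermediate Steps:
J(q) = -(6 + q)*(40 + q)/4 (J(q) = -(q + 6)*(q + 40)/4 = -(6 + q)*(40 + q)/4)
Z = 10183 (Z = 3 - (-1018)*10 = 3 - ⅓*(-30540) = 3 + 10180 = 10183)
z = 6825/4 (z = -35*(-60 - 23*(-3 + 2)³/2 - (-3 + 2)⁶/4) = -35*(-60 - 23/2*(-1)³ - ((-1)³)²/4) = -35*(-60 - 23/2*(-1) - ¼*(-1)²) = -35*(-60 + 23/2 - ¼*1) = -35*(-60 + 23/2 - ¼) = -35*(-195/4) = 6825/4 ≈ 1706.3)
z + Z = 6825/4 + 10183 = 47557/4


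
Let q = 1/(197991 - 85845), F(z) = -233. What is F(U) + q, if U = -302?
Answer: -26130017/112146 ≈ -233.00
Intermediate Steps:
q = 1/112146 ≈ 8.9169e-6
F(U) + q = -233 + 1/112146 = -26130017/112146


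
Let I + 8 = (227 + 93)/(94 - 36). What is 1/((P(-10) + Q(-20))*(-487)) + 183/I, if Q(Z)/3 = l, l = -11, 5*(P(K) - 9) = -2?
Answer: -52551623/712968 ≈ -73.708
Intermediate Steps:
P(K) = 43/5 (P(K) = 9 + (⅕)*(-2) = 9 - ⅖ = 43/5)
Q(Z) = -33 (Q(Z) = 3*(-11) = -33)
I = -72/29 (I = -8 + (227 + 93)/(94 - 36) = -8 + 320/58 = -8 + 320*(1/58) = -8 + 160/29 = -72/29 ≈ -2.4828)
1/((P(-10) + Q(-20))*(-487)) + 183/I = 1/((43/5 - 33)*(-487)) + 183/(-72/29) = -1/487/(-122/5) + 183*(-29/72) = -5/122*(-1/487) - 1769/24 = 5/59414 - 1769/24 = -52551623/712968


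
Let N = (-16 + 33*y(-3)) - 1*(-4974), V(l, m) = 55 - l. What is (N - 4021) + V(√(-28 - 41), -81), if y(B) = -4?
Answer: 860 - I*√69 ≈ 860.0 - 8.3066*I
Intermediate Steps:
N = 4826 (N = (-16 + 33*(-4)) - 1*(-4974) = (-16 - 132) + 4974 = -148 + 4974 = 4826)
(N - 4021) + V(√(-28 - 41), -81) = (4826 - 4021) + (55 - √(-28 - 41)) = 805 + (55 - √(-69)) = 805 + (55 - I*√69) = 860 - I*√69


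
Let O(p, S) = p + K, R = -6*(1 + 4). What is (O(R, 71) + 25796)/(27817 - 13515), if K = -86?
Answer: 12840/7151 ≈ 1.7956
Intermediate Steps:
R = -30 (R = -6*5 = -30)
O(p, S) = -86 + p (O(p, S) = p - 86 = -86 + p)
(O(R, 71) + 25796)/(27817 - 13515) = ((-86 - 30) + 25796)/(27817 - 13515) = (-116 + 25796)/14302 = 25680*(1/14302) = 12840/7151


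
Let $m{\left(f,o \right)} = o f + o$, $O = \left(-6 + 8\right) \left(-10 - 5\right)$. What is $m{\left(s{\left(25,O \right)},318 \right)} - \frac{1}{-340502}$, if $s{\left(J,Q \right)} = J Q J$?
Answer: $- \frac{2030134895363}{340502} \approx -5.9622 \cdot 10^{6}$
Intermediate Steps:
$O = -30$ ($O = 2 \left(-15\right) = -30$)
$s{\left(J,Q \right)} = Q J^{2}$
$m{\left(f,o \right)} = o + f o$ ($m{\left(f,o \right)} = f o + o = o + f o$)
$m{\left(s{\left(25,O \right)},318 \right)} - \frac{1}{-340502} = 318 \left(1 - 30 \cdot 25^{2}\right) - \frac{1}{-340502} = 318 \left(1 - 18750\right) - - \frac{1}{340502} = 318 \left(1 - 18750\right) + \frac{1}{340502} = 318 \left(-18749\right) + \frac{1}{340502} = -5962182 + \frac{1}{340502} = - \frac{2030134895363}{340502}$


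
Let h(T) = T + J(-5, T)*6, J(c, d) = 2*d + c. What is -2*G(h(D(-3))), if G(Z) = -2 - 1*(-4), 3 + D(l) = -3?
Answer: -4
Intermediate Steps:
D(l) = -6 (D(l) = -3 - 3 = -6)
J(c, d) = c + 2*d
h(T) = -30 + 13*T (h(T) = T + (-5 + 2*T)*6 = T + (-30 + 12*T) = -30 + 13*T)
G(Z) = 2 (G(Z) = -2 + 4 = 2)
-2*G(h(D(-3))) = -2*2 = -4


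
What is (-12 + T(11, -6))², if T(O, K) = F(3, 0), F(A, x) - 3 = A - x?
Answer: 36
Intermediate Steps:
F(A, x) = 3 + A - x (F(A, x) = 3 + (A - x) = 3 + A - x)
T(O, K) = 6 (T(O, K) = 3 + 3 - 1*0 = 3 + 3 + 0 = 6)
(-12 + T(11, -6))² = (-12 + 6)² = (-6)² = 36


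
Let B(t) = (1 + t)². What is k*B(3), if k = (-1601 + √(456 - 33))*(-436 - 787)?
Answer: 31328368 - 58704*√47 ≈ 3.0926e+7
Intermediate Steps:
k = 1958023 - 3669*√47 (k = (-1601 + √423)*(-1223) = (-1601 + 3*√47)*(-1223) = 1958023 - 3669*√47 ≈ 1.9329e+6)
k*B(3) = (1958023 - 3669*√47)*(1 + 3)² = (1958023 - 3669*√47)*4² = (1958023 - 3669*√47)*16 = 31328368 - 58704*√47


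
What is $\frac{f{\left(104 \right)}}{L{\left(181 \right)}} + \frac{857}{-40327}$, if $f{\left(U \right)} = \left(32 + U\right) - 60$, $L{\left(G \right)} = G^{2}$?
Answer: $- \frac{25011325}{1321152847} \approx -0.018931$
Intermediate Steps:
$f{\left(U \right)} = -28 + U$
$\frac{f{\left(104 \right)}}{L{\left(181 \right)}} + \frac{857}{-40327} = \frac{-28 + 104}{181^{2}} + \frac{857}{-40327} = \frac{76}{32761} + 857 \left(- \frac{1}{40327}\right) = 76 \cdot \frac{1}{32761} - \frac{857}{40327} = \frac{76}{32761} - \frac{857}{40327} = - \frac{25011325}{1321152847}$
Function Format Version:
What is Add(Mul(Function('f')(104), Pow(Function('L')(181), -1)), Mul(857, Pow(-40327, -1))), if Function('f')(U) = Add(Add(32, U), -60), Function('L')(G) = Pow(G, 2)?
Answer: Rational(-25011325, 1321152847) ≈ -0.018931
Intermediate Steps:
Function('f')(U) = Add(-28, U)
Add(Mul(Function('f')(104), Pow(Function('L')(181), -1)), Mul(857, Pow(-40327, -1))) = Add(Mul(Add(-28, 104), Pow(Pow(181, 2), -1)), Mul(857, Pow(-40327, -1))) = Add(Mul(76, Pow(32761, -1)), Mul(857, Rational(-1, 40327))) = Add(Mul(76, Rational(1, 32761)), Rational(-857, 40327)) = Add(Rational(76, 32761), Rational(-857, 40327)) = Rational(-25011325, 1321152847)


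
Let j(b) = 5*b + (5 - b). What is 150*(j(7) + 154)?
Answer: 28050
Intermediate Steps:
j(b) = 5 + 4*b
150*(j(7) + 154) = 150*((5 + 4*7) + 154) = 150*((5 + 28) + 154) = 150*(33 + 154) = 150*187 = 28050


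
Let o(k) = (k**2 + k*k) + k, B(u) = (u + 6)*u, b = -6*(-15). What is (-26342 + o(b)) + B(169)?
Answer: 19523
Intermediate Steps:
b = 90
B(u) = u*(6 + u) (B(u) = (6 + u)*u = u*(6 + u))
o(k) = k + 2*k**2 (o(k) = (k**2 + k**2) + k = 2*k**2 + k = k + 2*k**2)
(-26342 + o(b)) + B(169) = (-26342 + 90*(1 + 2*90)) + 169*(6 + 169) = (-26342 + 90*(1 + 180)) + 169*175 = (-26342 + 90*181) + 29575 = (-26342 + 16290) + 29575 = -10052 + 29575 = 19523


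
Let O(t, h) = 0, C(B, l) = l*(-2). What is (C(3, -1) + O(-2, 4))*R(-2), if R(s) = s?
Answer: -4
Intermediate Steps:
C(B, l) = -2*l
(C(3, -1) + O(-2, 4))*R(-2) = (-2*(-1) + 0)*(-2) = (2 + 0)*(-2) = 2*(-2) = -4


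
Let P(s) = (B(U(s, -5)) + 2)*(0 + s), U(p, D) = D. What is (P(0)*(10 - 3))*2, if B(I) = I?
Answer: 0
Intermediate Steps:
P(s) = -3*s (P(s) = (-5 + 2)*(0 + s) = -3*s)
(P(0)*(10 - 3))*2 = ((-3*0)*(10 - 3))*2 = (0*7)*2 = 0*2 = 0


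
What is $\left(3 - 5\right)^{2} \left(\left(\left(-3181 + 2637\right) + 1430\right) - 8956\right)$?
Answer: $-32280$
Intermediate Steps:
$\left(3 - 5\right)^{2} \left(\left(\left(-3181 + 2637\right) + 1430\right) - 8956\right) = \left(-2\right)^{2} \left(\left(-544 + 1430\right) - 8956\right) = 4 \left(886 - 8956\right) = 4 \left(-8070\right) = -32280$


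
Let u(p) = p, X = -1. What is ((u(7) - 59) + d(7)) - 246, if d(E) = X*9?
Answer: -307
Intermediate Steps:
d(E) = -9 (d(E) = -1*9 = -9)
((u(7) - 59) + d(7)) - 246 = ((7 - 59) - 9) - 246 = (-52 - 9) - 246 = -61 - 246 = -307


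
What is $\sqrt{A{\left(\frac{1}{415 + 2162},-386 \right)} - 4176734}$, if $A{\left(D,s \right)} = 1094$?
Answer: $6 i \sqrt{115990} \approx 2043.4 i$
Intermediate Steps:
$\sqrt{A{\left(\frac{1}{415 + 2162},-386 \right)} - 4176734} = \sqrt{1094 - 4176734} = \sqrt{-4175640} = 6 i \sqrt{115990}$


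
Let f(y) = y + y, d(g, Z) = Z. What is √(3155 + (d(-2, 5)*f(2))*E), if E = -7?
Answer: 3*√335 ≈ 54.909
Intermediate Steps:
f(y) = 2*y
√(3155 + (d(-2, 5)*f(2))*E) = √(3155 + (5*(2*2))*(-7)) = √(3155 + (5*4)*(-7)) = √(3155 + 20*(-7)) = √(3155 - 140) = √3015 = 3*√335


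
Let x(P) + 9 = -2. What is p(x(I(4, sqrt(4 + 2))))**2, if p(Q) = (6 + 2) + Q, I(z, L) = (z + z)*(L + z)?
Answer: 9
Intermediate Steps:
I(z, L) = 2*z*(L + z) (I(z, L) = (2*z)*(L + z) = 2*z*(L + z))
x(P) = -11 (x(P) = -9 - 2 = -11)
p(Q) = 8 + Q
p(x(I(4, sqrt(4 + 2))))**2 = (8 - 11)**2 = (-3)**2 = 9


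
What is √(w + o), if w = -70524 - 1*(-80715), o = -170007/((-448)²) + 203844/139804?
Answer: 3*√5666038096545761/2236864 ≈ 100.95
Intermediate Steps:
o = 612308841/1002115072 (o = -170007/200704 + 203844*(1/139804) = -170007*1/200704 + 50961/34951 = -170007/200704 + 50961/34951 = 612308841/1002115072 ≈ 0.61102)
w = 10191 (w = -70524 + 80715 = 10191)
√(w + o) = √(10191 + 612308841/1002115072) = √(10213167007593/1002115072) = 3*√5666038096545761/2236864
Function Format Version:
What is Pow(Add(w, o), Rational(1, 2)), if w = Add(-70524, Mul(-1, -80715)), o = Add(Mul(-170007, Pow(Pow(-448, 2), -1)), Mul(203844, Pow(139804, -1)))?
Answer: Mul(Rational(3, 2236864), Pow(5666038096545761, Rational(1, 2))) ≈ 100.95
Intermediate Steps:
o = Rational(612308841, 1002115072) (o = Add(Mul(-170007, Pow(200704, -1)), Mul(203844, Rational(1, 139804))) = Add(Mul(-170007, Rational(1, 200704)), Rational(50961, 34951)) = Add(Rational(-170007, 200704), Rational(50961, 34951)) = Rational(612308841, 1002115072) ≈ 0.61102)
w = 10191 (w = Add(-70524, 80715) = 10191)
Pow(Add(w, o), Rational(1, 2)) = Pow(Add(10191, Rational(612308841, 1002115072)), Rational(1, 2)) = Pow(Rational(10213167007593, 1002115072), Rational(1, 2)) = Mul(Rational(3, 2236864), Pow(5666038096545761, Rational(1, 2)))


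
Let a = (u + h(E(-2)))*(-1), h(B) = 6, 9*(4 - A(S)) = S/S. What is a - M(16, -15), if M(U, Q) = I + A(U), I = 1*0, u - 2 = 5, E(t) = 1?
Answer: -152/9 ≈ -16.889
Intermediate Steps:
A(S) = 35/9 (A(S) = 4 - S/(9*S) = 4 - ⅑*1 = 4 - ⅑ = 35/9)
u = 7 (u = 2 + 5 = 7)
I = 0
M(U, Q) = 35/9 (M(U, Q) = 0 + 35/9 = 35/9)
a = -13 (a = (7 + 6)*(-1) = 13*(-1) = -13)
a - M(16, -15) = -13 - 1*35/9 = -13 - 35/9 = -152/9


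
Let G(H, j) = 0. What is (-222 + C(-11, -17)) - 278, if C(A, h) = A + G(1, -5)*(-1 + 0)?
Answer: -511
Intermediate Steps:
C(A, h) = A (C(A, h) = A + 0*(-1 + 0) = A + 0*(-1) = A + 0 = A)
(-222 + C(-11, -17)) - 278 = (-222 - 11) - 278 = -233 - 278 = -511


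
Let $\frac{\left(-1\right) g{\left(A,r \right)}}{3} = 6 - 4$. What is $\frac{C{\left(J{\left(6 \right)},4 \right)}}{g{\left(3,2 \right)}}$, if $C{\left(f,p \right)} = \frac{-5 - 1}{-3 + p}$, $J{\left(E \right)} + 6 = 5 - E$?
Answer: $1$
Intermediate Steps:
$g{\left(A,r \right)} = -6$ ($g{\left(A,r \right)} = - 3 \left(6 - 4\right) = \left(-3\right) 2 = -6$)
$J{\left(E \right)} = -1 - E$ ($J{\left(E \right)} = -6 - \left(-5 + E\right) = -1 - E$)
$C{\left(f,p \right)} = - \frac{6}{-3 + p}$
$\frac{C{\left(J{\left(6 \right)},4 \right)}}{g{\left(3,2 \right)}} = \frac{\left(-6\right) \frac{1}{-3 + 4}}{-6} = - \frac{\left(-6\right) 1^{-1}}{6} = - \frac{\left(-6\right) 1}{6} = \left(- \frac{1}{6}\right) \left(-6\right) = 1$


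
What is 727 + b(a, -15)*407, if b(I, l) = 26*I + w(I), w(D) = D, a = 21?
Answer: 231496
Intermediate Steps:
b(I, l) = 27*I (b(I, l) = 26*I + I = 27*I)
727 + b(a, -15)*407 = 727 + (27*21)*407 = 727 + 567*407 = 727 + 230769 = 231496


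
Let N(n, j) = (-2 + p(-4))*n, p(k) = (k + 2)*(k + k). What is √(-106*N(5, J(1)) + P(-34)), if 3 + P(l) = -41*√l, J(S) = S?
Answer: √(-7423 - 41*I*√34) ≈ 1.387 - 86.168*I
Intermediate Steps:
p(k) = 2*k*(2 + k) (p(k) = (2 + k)*(2*k) = 2*k*(2 + k))
N(n, j) = 14*n (N(n, j) = (-2 + 2*(-4)*(2 - 4))*n = (-2 + 2*(-4)*(-2))*n = (-2 + 16)*n = 14*n)
P(l) = -3 - 41*√l
√(-106*N(5, J(1)) + P(-34)) = √(-1484*5 + (-3 - 41*I*√34)) = √(-106*70 + (-3 - 41*I*√34)) = √(-7420 + (-3 - 41*I*√34)) = √(-7423 - 41*I*√34)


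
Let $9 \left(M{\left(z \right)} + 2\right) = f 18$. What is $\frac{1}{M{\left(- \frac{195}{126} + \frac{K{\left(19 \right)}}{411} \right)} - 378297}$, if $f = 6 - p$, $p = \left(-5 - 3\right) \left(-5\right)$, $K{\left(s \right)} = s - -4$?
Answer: $- \frac{1}{378367} \approx -2.6429 \cdot 10^{-6}$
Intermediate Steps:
$K{\left(s \right)} = 4 + s$ ($K{\left(s \right)} = s + 4 = 4 + s$)
$p = 40$ ($p = \left(-8\right) \left(-5\right) = 40$)
$f = -34$ ($f = 6 - 40 = -34$)
$M{\left(z \right)} = -70$ ($M{\left(z \right)} = -2 + \frac{\left(-34\right) 18}{9} = -2 + \frac{1}{9} \left(-612\right) = -2 - 68 = -70$)
$\frac{1}{M{\left(- \frac{195}{126} + \frac{K{\left(19 \right)}}{411} \right)} - 378297} = \frac{1}{-70 - 378297} = \frac{1}{-378367} = - \frac{1}{378367}$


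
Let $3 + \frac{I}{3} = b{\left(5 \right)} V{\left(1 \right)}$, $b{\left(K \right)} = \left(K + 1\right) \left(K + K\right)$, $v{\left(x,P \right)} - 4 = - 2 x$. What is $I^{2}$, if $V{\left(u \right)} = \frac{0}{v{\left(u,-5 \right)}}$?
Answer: $81$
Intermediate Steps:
$v{\left(x,P \right)} = 4 - 2 x$
$b{\left(K \right)} = 2 K \left(1 + K\right)$ ($b{\left(K \right)} = \left(1 + K\right) 2 K = 2 K \left(1 + K\right)$)
$V{\left(u \right)} = 0$ ($V{\left(u \right)} = \frac{0}{4 - 2 u} = 0$)
$I = -9$ ($I = -9 + 3 \cdot 2 \cdot 5 \left(1 + 5\right) 0 = -9 + 3 \cdot 2 \cdot 5 \cdot 6 \cdot 0 = -9 + 3 \cdot 60 \cdot 0 = -9 + 3 \cdot 0 = -9 + 0 = -9$)
$I^{2} = \left(-9\right)^{2} = 81$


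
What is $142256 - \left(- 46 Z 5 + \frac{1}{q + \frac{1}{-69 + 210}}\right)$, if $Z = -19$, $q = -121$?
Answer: $\frac{2352335301}{17060} \approx 1.3789 \cdot 10^{5}$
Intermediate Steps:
$142256 - \left(- 46 Z 5 + \frac{1}{q + \frac{1}{-69 + 210}}\right) = 142256 - \left(- 46 \left(\left(-19\right) 5\right) + \frac{1}{-121 + \frac{1}{-69 + 210}}\right) = 142256 - \left(\left(-46\right) \left(-95\right) + \frac{1}{-121 + \frac{1}{141}}\right) = 142256 - \left(4370 + \frac{1}{-121 + \frac{1}{141}}\right) = 142256 - \left(4370 + \frac{1}{- \frac{17060}{141}}\right) = 142256 - \left(4370 - \frac{141}{17060}\right) = 142256 - \frac{74552059}{17060} = \frac{2352335301}{17060}$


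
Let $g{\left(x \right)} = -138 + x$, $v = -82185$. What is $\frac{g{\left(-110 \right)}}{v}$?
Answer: $\frac{248}{82185} \approx 0.0030176$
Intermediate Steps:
$\frac{g{\left(-110 \right)}}{v} = \frac{-138 - 110}{-82185} = \left(-248\right) \left(- \frac{1}{82185}\right) = \frac{248}{82185}$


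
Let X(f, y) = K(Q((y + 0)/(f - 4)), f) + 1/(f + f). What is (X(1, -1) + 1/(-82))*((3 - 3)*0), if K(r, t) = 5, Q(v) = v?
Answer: 0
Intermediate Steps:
X(f, y) = 5 + 1/(2*f) (X(f, y) = 5 + 1/(f + f) = 5 + 1/(2*f))
(X(1, -1) + 1/(-82))*((3 - 3)*0) = ((5 + (½)/1) + 1/(-82))*((3 - 3)*0) = ((5 + (½)*1) - 1/82)*(0*0) = ((5 + ½) - 1/82)*0 = (11/2 - 1/82)*0 = (225/41)*0 = 0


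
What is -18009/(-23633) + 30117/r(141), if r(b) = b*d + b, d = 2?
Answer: 239790956/3332253 ≈ 71.961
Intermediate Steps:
r(b) = 3*b (r(b) = b*2 + b = 2*b + b = 3*b)
-18009/(-23633) + 30117/r(141) = -18009/(-23633) + 30117/((3*141)) = -18009*(-1/23633) + 30117/423 = 18009/23633 + 30117*(1/423) = 18009/23633 + 10039/141 = 239790956/3332253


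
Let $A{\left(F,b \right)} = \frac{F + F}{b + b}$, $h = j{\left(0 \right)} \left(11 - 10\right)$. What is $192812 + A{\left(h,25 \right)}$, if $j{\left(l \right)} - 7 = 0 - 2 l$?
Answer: $\frac{4820307}{25} \approx 1.9281 \cdot 10^{5}$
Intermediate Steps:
$j{\left(l \right)} = 7 - 2 l$ ($j{\left(l \right)} = 7 + \left(0 - 2 l\right) = 7 - 2 l$)
$h = 7$ ($h = \left(7 - 0\right) \left(11 - 10\right) = \left(7 + 0\right) 1 = 7 \cdot 1 = 7$)
$A{\left(F,b \right)} = \frac{F}{b}$ ($A{\left(F,b \right)} = \frac{2 F}{2 b} = 2 F \frac{1}{2 b} = \frac{F}{b}$)
$192812 + A{\left(h,25 \right)} = 192812 + \frac{7}{25} = \frac{4820307}{25}$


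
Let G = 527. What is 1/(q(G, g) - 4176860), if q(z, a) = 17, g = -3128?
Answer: -1/4176843 ≈ -2.3942e-7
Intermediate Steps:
1/(q(G, g) - 4176860) = 1/(17 - 4176860) = 1/(-4176843) = -1/4176843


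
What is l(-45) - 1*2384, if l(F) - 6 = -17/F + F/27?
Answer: -107068/45 ≈ -2379.3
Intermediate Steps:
l(F) = 6 - 17/F + F/27 (l(F) = 6 + (-17/F + F/27) = 6 - 17/F + F/27)
l(-45) - 1*2384 = (6 - 17/(-45) + (1/27)*(-45)) - 1*2384 = (6 - 17*(-1/45) - 5/3) - 2384 = (6 + 17/45 - 5/3) - 2384 = 212/45 - 2384 = -107068/45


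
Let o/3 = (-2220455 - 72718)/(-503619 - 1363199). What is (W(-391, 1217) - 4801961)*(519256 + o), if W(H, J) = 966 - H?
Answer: -2326764732349531954/933409 ≈ -2.4928e+12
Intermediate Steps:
o = 6879519/1866818 (o = 3*((-2220455 - 72718)/(-503619 - 1363199)) = 3*(-2293173/(-1866818)) = 3*(-2293173*(-1/1866818)) = 3*(2293173/1866818) = 6879519/1866818 ≈ 3.6852)
(W(-391, 1217) - 4801961)*(519256 + o) = ((966 - 1*(-391)) - 4801961)*(519256 + 6879519/1866818) = ((966 + 391) - 4801961)*(969363326927/1866818) = (1357 - 4801961)*(969363326927/1866818) = -4800604*969363326927/1866818 = -2326764732349531954/933409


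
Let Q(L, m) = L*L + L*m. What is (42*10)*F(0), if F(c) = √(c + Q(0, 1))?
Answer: 0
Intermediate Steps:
Q(L, m) = L² + L*m
F(c) = √c (F(c) = √(c + 0*(0 + 1)) = √(c + 0*1) = √(c + 0) = √c)
(42*10)*F(0) = (42*10)*√0 = 420*0 = 0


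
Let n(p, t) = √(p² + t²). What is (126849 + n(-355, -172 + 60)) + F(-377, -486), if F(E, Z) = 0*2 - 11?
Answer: 126838 + √138569 ≈ 1.2721e+5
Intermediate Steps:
F(E, Z) = -11 (F(E, Z) = 0 - 11 = -11)
(126849 + n(-355, -172 + 60)) + F(-377, -486) = (126849 + √((-355)² + (-172 + 60)²)) - 11 = (126849 + √(126025 + (-112)²)) - 11 = (126849 + √(126025 + 12544)) - 11 = (126849 + √138569) - 11 = 126838 + √138569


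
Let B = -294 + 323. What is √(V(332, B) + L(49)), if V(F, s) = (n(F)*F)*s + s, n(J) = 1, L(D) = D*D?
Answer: √12058 ≈ 109.81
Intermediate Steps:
B = 29
L(D) = D²
V(F, s) = s + F*s (V(F, s) = (1*F)*s + s = F*s + s = s + F*s)
√(V(332, B) + L(49)) = √(29*(1 + 332) + 49²) = √(29*333 + 2401) = √(9657 + 2401) = √12058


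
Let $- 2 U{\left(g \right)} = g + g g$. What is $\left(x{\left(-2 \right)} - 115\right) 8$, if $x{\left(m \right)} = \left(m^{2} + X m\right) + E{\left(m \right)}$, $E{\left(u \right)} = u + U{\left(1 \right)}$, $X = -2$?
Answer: $-880$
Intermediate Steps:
$U{\left(g \right)} = - \frac{g}{2} - \frac{g^{2}}{2}$ ($U{\left(g \right)} = - \frac{g + g g}{2} = - \frac{g + g^{2}}{2} = - \frac{g}{2} - \frac{g^{2}}{2}$)
$E{\left(u \right)} = -1 + u$ ($E{\left(u \right)} = u - \frac{1 + 1}{2} = u - \frac{1}{2} \cdot 2 = u - 1 = -1 + u$)
$x{\left(m \right)} = -1 + m^{2} - m$ ($x{\left(m \right)} = \left(m^{2} - 2 m\right) + \left(-1 + m\right) = -1 + m^{2} - m$)
$\left(x{\left(-2 \right)} - 115\right) 8 = \left(\left(-1 + \left(-2\right)^{2} - -2\right) - 115\right) 8 = \left(\left(-1 + 4 + 2\right) - 115\right) 8 = \left(5 - 115\right) 8 = \left(-110\right) 8 = -880$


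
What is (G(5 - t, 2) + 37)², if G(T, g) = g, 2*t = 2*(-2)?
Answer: 1521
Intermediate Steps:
t = -2 (t = (2*(-2))/2 = (½)*(-4) = -2)
(G(5 - t, 2) + 37)² = (2 + 37)² = 39² = 1521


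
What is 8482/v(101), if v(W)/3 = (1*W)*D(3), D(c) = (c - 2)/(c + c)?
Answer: 16964/101 ≈ 167.96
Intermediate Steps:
D(c) = (-2 + c)/(2*c) (D(c) = (-2 + c)/((2*c)) = (-2 + c)*(1/(2*c)) = (-2 + c)/(2*c))
v(W) = W/2 (v(W) = 3*((1*W)*((1/2)*(-2 + 3)/3)) = 3*(W*((1/2)*(1/3)*1)) = 3*(W*(1/6)) = 3*(W/6) = W/2)
8482/v(101) = 8482/(((1/2)*101)) = 8482/(101/2) = 8482*(2/101) = 16964/101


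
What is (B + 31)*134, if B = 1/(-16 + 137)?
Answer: 502768/121 ≈ 4155.1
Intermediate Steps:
B = 1/121 ≈ 0.0082645
(B + 31)*134 = (1/121 + 31)*134 = (3752/121)*134 = 502768/121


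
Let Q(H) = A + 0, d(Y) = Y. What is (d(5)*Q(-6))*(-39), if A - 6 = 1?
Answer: -1365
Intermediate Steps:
A = 7 (A = 6 + 1 = 7)
Q(H) = 7 (Q(H) = 7 + 0 = 7)
(d(5)*Q(-6))*(-39) = (5*7)*(-39) = 35*(-39) = -1365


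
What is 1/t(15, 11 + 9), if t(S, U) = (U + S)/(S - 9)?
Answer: 6/35 ≈ 0.17143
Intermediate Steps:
t(S, U) = (S + U)/(-9 + S)
1/t(15, 11 + 9) = 1/((15 + (11 + 9))/(-9 + 15)) = 1/((15 + 20)/6) = 1/((⅙)*35) = 1/(35/6) = 6/35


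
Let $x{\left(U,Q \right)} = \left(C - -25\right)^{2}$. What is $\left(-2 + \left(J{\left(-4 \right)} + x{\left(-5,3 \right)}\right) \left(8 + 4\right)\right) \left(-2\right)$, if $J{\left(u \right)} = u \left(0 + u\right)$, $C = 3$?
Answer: $-19196$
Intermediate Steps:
$x{\left(U,Q \right)} = 784$ ($x{\left(U,Q \right)} = \left(3 - -25\right)^{2} = \left(3 + 25\right)^{2} = 28^{2} = 784$)
$J{\left(u \right)} = u^{2}$ ($J{\left(u \right)} = u u = u^{2}$)
$\left(-2 + \left(J{\left(-4 \right)} + x{\left(-5,3 \right)}\right) \left(8 + 4\right)\right) \left(-2\right) = \left(-2 + \left(\left(-4\right)^{2} + 784\right) \left(8 + 4\right)\right) \left(-2\right) = \left(-2 + \left(16 + 784\right) 12\right) \left(-2\right) = \left(-2 + 800 \cdot 12\right) \left(-2\right) = \left(-2 + 9600\right) \left(-2\right) = 9598 \left(-2\right) = -19196$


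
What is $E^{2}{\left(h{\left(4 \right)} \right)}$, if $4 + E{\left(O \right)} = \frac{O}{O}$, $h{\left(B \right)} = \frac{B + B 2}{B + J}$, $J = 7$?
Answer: $9$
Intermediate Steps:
$h{\left(B \right)} = \frac{3 B}{7 + B}$ ($h{\left(B \right)} = \frac{B + B 2}{B + 7} = \frac{B + 2 B}{7 + B} = \frac{3 B}{7 + B}$)
$E{\left(O \right)} = -3$ ($E{\left(O \right)} = -4 + \frac{O}{O} = -4 + 1 = -3$)
$E^{2}{\left(h{\left(4 \right)} \right)} = \left(-3\right)^{2} = 9$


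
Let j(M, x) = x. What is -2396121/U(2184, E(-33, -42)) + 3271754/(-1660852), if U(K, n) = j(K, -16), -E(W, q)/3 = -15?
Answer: 994887501757/6643408 ≈ 1.4976e+5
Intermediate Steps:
E(W, q) = 45 (E(W, q) = -3*(-15) = 45)
U(K, n) = -16
-2396121/U(2184, E(-33, -42)) + 3271754/(-1660852) = -2396121/(-16) + 3271754/(-1660852) = -2396121*(-1/16) + 3271754*(-1/1660852) = 2396121/16 - 1635877/830426 = 994887501757/6643408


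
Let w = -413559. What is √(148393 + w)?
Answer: I*√265166 ≈ 514.94*I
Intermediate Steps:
√(148393 + w) = √(148393 - 413559) = √(-265166) = I*√265166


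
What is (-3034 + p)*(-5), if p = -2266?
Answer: 26500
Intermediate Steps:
(-3034 + p)*(-5) = (-3034 - 2266)*(-5) = -5300*(-5) = 26500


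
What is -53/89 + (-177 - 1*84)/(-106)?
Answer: 17611/9434 ≈ 1.8668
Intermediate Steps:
-53/89 + (-177 - 1*84)/(-106) = -53*1/89 + (-177 - 84)*(-1/106) = -53/89 - 261*(-1/106) = -53/89 + 261/106 = 17611/9434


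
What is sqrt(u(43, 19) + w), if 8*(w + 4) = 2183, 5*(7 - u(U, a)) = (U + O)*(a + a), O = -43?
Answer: sqrt(4414)/4 ≈ 16.609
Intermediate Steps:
u(U, a) = 7 - 2*a*(-43 + U)/5 (u(U, a) = 7 - (U - 43)*(a + a)/5 = 7 - (-43 + U)*2*a/5 = 7 - 2*a*(-43 + U)/5)
w = 2151/8 (w = -4 + (1/8)*2183 = -4 + 2183/8 = 2151/8 ≈ 268.88)
sqrt(u(43, 19) + w) = sqrt((7 + (86/5)*19 - 2/5*43*19) + 2151/8) = sqrt((7 + 1634/5 - 1634/5) + 2151/8) = sqrt(7 + 2151/8) = sqrt(2207/8) = sqrt(4414)/4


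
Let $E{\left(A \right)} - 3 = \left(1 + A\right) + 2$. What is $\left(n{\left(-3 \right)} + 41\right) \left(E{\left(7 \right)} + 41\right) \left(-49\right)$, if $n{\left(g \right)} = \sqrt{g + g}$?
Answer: $-108486 - 2646 i \sqrt{6} \approx -1.0849 \cdot 10^{5} - 6481.4 i$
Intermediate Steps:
$n{\left(g \right)} = \sqrt{2} \sqrt{g}$ ($n{\left(g \right)} = \sqrt{2 g} = \sqrt{2} \sqrt{g}$)
$E{\left(A \right)} = 6 + A$ ($E{\left(A \right)} = 3 + \left(\left(1 + A\right) + 2\right) = 3 + \left(3 + A\right) = 6 + A$)
$\left(n{\left(-3 \right)} + 41\right) \left(E{\left(7 \right)} + 41\right) \left(-49\right) = \left(\sqrt{2} \sqrt{-3} + 41\right) \left(\left(6 + 7\right) + 41\right) \left(-49\right) = \left(\sqrt{2} i \sqrt{3} + 41\right) \left(13 + 41\right) \left(-49\right) = \left(i \sqrt{6} + 41\right) 54 \left(-49\right) = \left(41 + i \sqrt{6}\right) 54 \left(-49\right) = \left(2214 + 54 i \sqrt{6}\right) \left(-49\right) = -108486 - 2646 i \sqrt{6}$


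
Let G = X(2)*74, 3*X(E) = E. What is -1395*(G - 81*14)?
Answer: 1513110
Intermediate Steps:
X(E) = E/3
G = 148/3 (G = ((1/3)*2)*74 = (2/3)*74 = 148/3 ≈ 49.333)
-1395*(G - 81*14) = -1395*(148/3 - 81*14) = -1395*(148/3 - 1134) = -1395*(-3254/3) = 1513110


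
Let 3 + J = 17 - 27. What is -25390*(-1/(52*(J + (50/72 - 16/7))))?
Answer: -1599570/47801 ≈ -33.463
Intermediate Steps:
J = -13 (J = -3 + (17 - 27) = -3 - 10 = -13)
-25390*(-1/(52*(J + (50/72 - 16/7)))) = -25390*(-1/(52*(-13 + (50/72 - 16/7)))) = -25390*(-1/(52*(-13 + (50*(1/72) - 16*1/7)))) = -25390*(-1/(52*(-13 + (25/36 - 16/7)))) = -25390*(-1/(52*(-13 - 401/252))) = -25390/((-52*(-3677/252))) = -25390/47801/63 = -25390*63/47801 = -1599570/47801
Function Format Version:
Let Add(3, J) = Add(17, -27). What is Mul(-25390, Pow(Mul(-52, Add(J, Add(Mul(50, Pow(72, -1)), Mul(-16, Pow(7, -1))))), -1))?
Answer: Rational(-1599570, 47801) ≈ -33.463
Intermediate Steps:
J = -13 (J = Add(-3, Add(17, -27)) = Add(-3, -10) = -13)
Mul(-25390, Pow(Mul(-52, Add(J, Add(Mul(50, Pow(72, -1)), Mul(-16, Pow(7, -1))))), -1)) = Mul(-25390, Pow(Mul(-52, Add(-13, Add(Mul(50, Pow(72, -1)), Mul(-16, Pow(7, -1))))), -1)) = Mul(-25390, Pow(Mul(-52, Add(-13, Add(Mul(50, Rational(1, 72)), Mul(-16, Rational(1, 7))))), -1)) = Mul(-25390, Pow(Mul(-52, Add(-13, Add(Rational(25, 36), Rational(-16, 7)))), -1)) = Mul(-25390, Pow(Mul(-52, Add(-13, Rational(-401, 252))), -1)) = Mul(-25390, Pow(Mul(-52, Rational(-3677, 252)), -1)) = Mul(-25390, Pow(Rational(47801, 63), -1)) = Mul(-25390, Rational(63, 47801)) = Rational(-1599570, 47801)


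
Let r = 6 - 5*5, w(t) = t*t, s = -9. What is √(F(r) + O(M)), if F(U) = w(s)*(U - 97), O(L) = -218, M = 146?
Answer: I*√9614 ≈ 98.051*I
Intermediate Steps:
w(t) = t²
r = -19 (r = 6 - 25 = -19)
F(U) = -7857 + 81*U (F(U) = (-9)²*(U - 97) = 81*(-97 + U) = -7857 + 81*U)
√(F(r) + O(M)) = √((-7857 + 81*(-19)) - 218) = √((-7857 - 1539) - 218) = √(-9396 - 218) = √(-9614) = I*√9614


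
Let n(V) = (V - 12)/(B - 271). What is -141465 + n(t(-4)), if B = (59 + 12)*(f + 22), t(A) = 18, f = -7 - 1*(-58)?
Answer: -347438037/2456 ≈ -1.4147e+5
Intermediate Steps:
f = 51 (f = -7 + 58 = 51)
B = 5183 (B = (59 + 12)*(51 + 22) = 71*73 = 5183)
n(V) = -3/1228 + V/4912 (n(V) = (V - 12)/(5183 - 271) = (-12 + V)/4912 = (-12 + V)*(1/4912) = -3/1228 + V/4912)
-141465 + n(t(-4)) = -141465 + (-3/1228 + (1/4912)*18) = -141465 + (-3/1228 + 9/2456) = -141465 + 3/2456 = -347438037/2456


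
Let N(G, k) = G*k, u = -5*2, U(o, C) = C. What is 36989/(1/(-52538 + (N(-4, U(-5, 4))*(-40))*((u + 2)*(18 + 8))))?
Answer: -6867303762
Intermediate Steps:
u = -10
36989/(1/(-52538 + (N(-4, U(-5, 4))*(-40))*((u + 2)*(18 + 8)))) = 36989/(1/(-52538 + (-4*4*(-40))*((-10 + 2)*(18 + 8)))) = 36989/(1/(-52538 + (-16*(-40))*(-8*26))) = 36989/(1/(-52538 + 640*(-208))) = 36989/(1/(-52538 - 133120)) = 36989/(1/(-185658)) = 36989/(-1/185658) = 36989*(-185658) = -6867303762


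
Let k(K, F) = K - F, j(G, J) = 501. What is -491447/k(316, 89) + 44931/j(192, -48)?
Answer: -78671870/37909 ≈ -2075.3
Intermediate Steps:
-491447/k(316, 89) + 44931/j(192, -48) = -491447/(316 - 1*89) + 44931/501 = -491447/(316 - 89) + 44931*(1/501) = -491447/227 + 14977/167 = -78671870/37909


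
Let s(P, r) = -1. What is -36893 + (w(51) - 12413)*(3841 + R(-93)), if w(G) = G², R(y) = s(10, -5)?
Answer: -37714973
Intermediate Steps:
R(y) = -1
-36893 + (w(51) - 12413)*(3841 + R(-93)) = -36893 + (51² - 12413)*(3841 - 1) = -36893 + (2601 - 12413)*3840 = -36893 - 9812*3840 = -36893 - 37678080 = -37714973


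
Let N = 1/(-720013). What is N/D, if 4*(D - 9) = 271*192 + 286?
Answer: -2/18847780301 ≈ -1.0611e-10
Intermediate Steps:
N = -1/720013 ≈ -1.3889e-6
D = 26177/2 (D = 9 + (271*192 + 286)/4 = 9 + (52032 + 286)/4 = 9 + (¼)*52318 = 9 + 26159/2 = 26177/2 ≈ 13089.)
N/D = -1/(720013*26177/2) = -1/720013*2/26177 = -2/18847780301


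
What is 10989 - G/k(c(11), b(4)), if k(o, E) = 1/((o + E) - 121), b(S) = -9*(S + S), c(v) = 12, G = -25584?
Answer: -4619715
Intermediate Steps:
b(S) = -18*S
k(o, E) = 1/(-121 + E + o) (k(o, E) = 1/((E + o) - 121) = 1/(-121 + E + o))
10989 - G/k(c(11), b(4)) = 10989 - (-25584)/(1/(-121 - 18*4 + 12)) = 10989 - (-25584)/(1/(-121 - 72 + 12)) = 10989 - (-25584)/(1/(-181)) = 10989 - (-25584)/(-1/181) = 10989 - (-25584)*(-181) = 10989 - 1*4630704 = 10989 - 4630704 = -4619715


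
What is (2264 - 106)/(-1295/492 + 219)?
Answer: 1061736/106453 ≈ 9.9738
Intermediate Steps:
(2264 - 106)/(-1295/492 + 219) = 2158/(-1295*1/492 + 219) = 2158/(-1295/492 + 219) = 2158/(106453/492) = 2158*(492/106453) = 1061736/106453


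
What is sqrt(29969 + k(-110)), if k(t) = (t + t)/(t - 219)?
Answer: sqrt(3243946909)/329 ≈ 173.12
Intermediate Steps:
k(t) = 2*t/(-219 + t) (k(t) = (2*t)/(-219 + t) = 2*t/(-219 + t))
sqrt(29969 + k(-110)) = sqrt(29969 + 2*(-110)/(-219 - 110)) = sqrt(29969 + 2*(-110)/(-329)) = sqrt(29969 + 2*(-110)*(-1/329)) = sqrt(29969 + 220/329) = sqrt(9860021/329) = sqrt(3243946909)/329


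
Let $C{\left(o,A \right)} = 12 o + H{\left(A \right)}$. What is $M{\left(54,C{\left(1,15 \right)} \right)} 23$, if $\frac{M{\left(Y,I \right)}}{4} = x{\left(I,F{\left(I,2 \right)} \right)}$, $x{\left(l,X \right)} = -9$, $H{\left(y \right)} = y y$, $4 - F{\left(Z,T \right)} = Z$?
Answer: $-828$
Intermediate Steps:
$F{\left(Z,T \right)} = 4 - Z$
$H{\left(y \right)} = y^{2}$
$C{\left(o,A \right)} = A^{2} + 12 o$ ($C{\left(o,A \right)} = 12 o + A^{2} = A^{2} + 12 o$)
$M{\left(Y,I \right)} = -36$ ($M{\left(Y,I \right)} = 4 \left(-9\right) = -36$)
$M{\left(54,C{\left(1,15 \right)} \right)} 23 = \left(-36\right) 23 = -828$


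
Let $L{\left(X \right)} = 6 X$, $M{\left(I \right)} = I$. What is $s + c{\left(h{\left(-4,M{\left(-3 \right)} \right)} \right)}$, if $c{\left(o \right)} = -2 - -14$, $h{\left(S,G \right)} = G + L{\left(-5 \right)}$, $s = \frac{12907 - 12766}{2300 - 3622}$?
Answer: $\frac{15723}{1322} \approx 11.893$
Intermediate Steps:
$s = - \frac{141}{1322}$ ($s = \frac{141}{-1322} = 141 \left(- \frac{1}{1322}\right) = - \frac{141}{1322} \approx -0.10666$)
$h{\left(S,G \right)} = -30 + G$ ($h{\left(S,G \right)} = G + 6 \left(-5\right) = G - 30 = -30 + G$)
$c{\left(o \right)} = 12$ ($c{\left(o \right)} = -2 + 14 = 12$)
$s + c{\left(h{\left(-4,M{\left(-3 \right)} \right)} \right)} = - \frac{141}{1322} + 12 = \frac{15723}{1322}$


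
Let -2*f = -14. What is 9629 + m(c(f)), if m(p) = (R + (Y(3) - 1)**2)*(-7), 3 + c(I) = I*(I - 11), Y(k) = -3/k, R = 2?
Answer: 9587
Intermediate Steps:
f = 7 (f = -1/2*(-14) = 7)
c(I) = -3 + I*(-11 + I) (c(I) = -3 + I*(I - 11) = -3 + I*(-11 + I))
m(p) = -42 (m(p) = (2 + (-3/3 - 1)**2)*(-7) = (2 + (-3*1/3 - 1)**2)*(-7) = (2 + (-1 - 1)**2)*(-7) = (2 + (-2)**2)*(-7) = (2 + 4)*(-7) = 6*(-7) = -42)
9629 + m(c(f)) = 9629 - 42 = 9587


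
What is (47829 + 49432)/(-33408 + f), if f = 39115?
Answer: 97261/5707 ≈ 17.042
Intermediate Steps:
(47829 + 49432)/(-33408 + f) = (47829 + 49432)/(-33408 + 39115) = 97261/5707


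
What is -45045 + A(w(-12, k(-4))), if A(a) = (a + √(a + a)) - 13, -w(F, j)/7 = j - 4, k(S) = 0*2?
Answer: -45030 + 2*√14 ≈ -45023.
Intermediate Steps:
k(S) = 0
w(F, j) = 28 - 7*j (w(F, j) = -7*(j - 4) = -7*(-4 + j) = 28 - 7*j)
A(a) = -13 + a + √2*√a (A(a) = (a + √(2*a)) - 13 = (a + √2*√a) - 13 = -13 + a + √2*√a)
-45045 + A(w(-12, k(-4))) = -45045 + (-13 + (28 - 7*0) + √2*√(28 - 7*0)) = -45045 + (-13 + (28 + 0) + √2*√(28 + 0)) = -45045 + (-13 + 28 + √2*√28) = -45045 + (-13 + 28 + √2*(2*√7)) = -45045 + (-13 + 28 + 2*√14) = -45045 + (15 + 2*√14) = -45030 + 2*√14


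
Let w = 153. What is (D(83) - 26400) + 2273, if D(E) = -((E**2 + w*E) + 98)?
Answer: -43813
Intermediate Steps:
D(E) = -98 - E**2 - 153*E (D(E) = -((E**2 + 153*E) + 98) = -(98 + E**2 + 153*E) = -98 - E**2 - 153*E)
(D(83) - 26400) + 2273 = ((-98 - 1*83**2 - 153*83) - 26400) + 2273 = ((-98 - 1*6889 - 12699) - 26400) + 2273 = ((-98 - 6889 - 12699) - 26400) + 2273 = (-19686 - 26400) + 2273 = -46086 + 2273 = -43813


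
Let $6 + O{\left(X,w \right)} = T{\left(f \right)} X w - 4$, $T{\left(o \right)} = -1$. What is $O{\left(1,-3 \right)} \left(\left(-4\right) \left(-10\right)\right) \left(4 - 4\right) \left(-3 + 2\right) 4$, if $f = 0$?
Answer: $0$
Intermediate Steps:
$O{\left(X,w \right)} = -10 - X w$ ($O{\left(X,w \right)} = -6 + \left(- X w - 4\right) = -6 - \left(4 + X w\right) = -10 - X w$)
$O{\left(1,-3 \right)} \left(\left(-4\right) \left(-10\right)\right) \left(4 - 4\right) \left(-3 + 2\right) 4 = \left(-10 - 1 \left(-3\right)\right) \left(\left(-4\right) \left(-10\right)\right) \left(4 - 4\right) \left(-3 + 2\right) 4 = \left(-10 + 3\right) 40 \cdot 0 \left(-1\right) 4 = \left(-7\right) 40 \cdot 0 \cdot 4 = \left(-280\right) 0 = 0$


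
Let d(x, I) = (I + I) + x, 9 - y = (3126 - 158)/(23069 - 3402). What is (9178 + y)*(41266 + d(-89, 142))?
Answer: 7491080648821/19667 ≈ 3.8090e+8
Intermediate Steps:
y = 174035/19667 (y = 9 - (3126 - 158)/(23069 - 3402) = 9 - 2968/19667 = 174035/19667 ≈ 8.8491)
d(x, I) = x + 2*I (d(x, I) = 2*I + x = x + 2*I)
(9178 + y)*(41266 + d(-89, 142)) = (9178 + 174035/19667)*(41266 + (-89 + 2*142)) = 180677761*(41266 + (-89 + 284))/19667 = 180677761*(41266 + 195)/19667 = (180677761/19667)*41461 = 7491080648821/19667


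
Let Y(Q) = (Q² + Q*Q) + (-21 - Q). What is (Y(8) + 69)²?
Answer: 28224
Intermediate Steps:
Y(Q) = -21 - Q + 2*Q² (Y(Q) = (Q² + Q²) + (-21 - Q) = 2*Q² + (-21 - Q) = -21 - Q + 2*Q²)
(Y(8) + 69)² = ((-21 - 1*8 + 2*8²) + 69)² = ((-21 - 8 + 2*64) + 69)² = ((-21 - 8 + 128) + 69)² = (99 + 69)² = 168² = 28224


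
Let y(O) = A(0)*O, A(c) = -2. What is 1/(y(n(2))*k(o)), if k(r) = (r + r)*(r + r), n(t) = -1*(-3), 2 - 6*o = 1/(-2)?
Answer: -6/25 ≈ -0.24000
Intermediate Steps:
o = 5/12 (o = ⅓ - 1/(6*(-2)) = ⅓ - (-1)/12 = ⅓ - ⅙*(-½) = ⅓ + 1/12 = 5/12 ≈ 0.41667)
n(t) = 3
y(O) = -2*O
k(r) = 4*r² (k(r) = (2*r)*(2*r) = 4*r²)
1/(y(n(2))*k(o)) = 1/((-2*3)*(4*(5/12)²)) = 1/(-24*25/144) = 1/(-6*25/36) = 1/(-25/6) = -6/25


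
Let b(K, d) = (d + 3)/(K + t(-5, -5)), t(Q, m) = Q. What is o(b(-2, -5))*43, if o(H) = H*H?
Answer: 172/49 ≈ 3.5102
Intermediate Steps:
b(K, d) = (3 + d)/(-5 + K) (b(K, d) = (d + 3)/(K - 5) = (3 + d)/(-5 + K))
o(H) = H**2
o(b(-2, -5))*43 = ((3 - 5)/(-5 - 2))**2*43 = (-2/(-7))**2*43 = (-1/7*(-2))**2*43 = (2/7)**2*43 = (4/49)*43 = 172/49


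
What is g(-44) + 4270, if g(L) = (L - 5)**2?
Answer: 6671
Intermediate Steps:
g(L) = (-5 + L)**2
g(-44) + 4270 = (-5 - 44)**2 + 4270 = (-49)**2 + 4270 = 2401 + 4270 = 6671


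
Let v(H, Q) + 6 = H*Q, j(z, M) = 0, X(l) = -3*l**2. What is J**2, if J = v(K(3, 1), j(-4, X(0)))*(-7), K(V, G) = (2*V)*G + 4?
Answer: 1764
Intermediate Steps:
K(V, G) = 4 + 2*G*V (K(V, G) = 2*G*V + 4 = 4 + 2*G*V)
v(H, Q) = -6 + H*Q
J = 42 (J = (-6 + (4 + 2*1*3)*0)*(-7) = (-6 + (4 + 6)*0)*(-7) = (-6 + 10*0)*(-7) = (-6 + 0)*(-7) = -6*(-7) = 42)
J**2 = 42**2 = 1764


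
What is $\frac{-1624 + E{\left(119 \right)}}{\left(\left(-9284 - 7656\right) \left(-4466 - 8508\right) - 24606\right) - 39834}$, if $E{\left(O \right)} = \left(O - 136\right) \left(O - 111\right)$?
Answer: $- \frac{22}{2746439} \approx -8.0104 \cdot 10^{-6}$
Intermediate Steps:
$E{\left(O \right)} = \left(-136 + O\right) \left(-111 + O\right)$
$\frac{-1624 + E{\left(119 \right)}}{\left(\left(-9284 - 7656\right) \left(-4466 - 8508\right) - 24606\right) - 39834} = \frac{-1624 + \left(15096 + 119^{2} - 29393\right)}{\left(\left(-9284 - 7656\right) \left(-4466 - 8508\right) - 24606\right) - 39834} = \frac{-1624 + \left(15096 + 14161 - 29393\right)}{\left(\left(-16940\right) \left(-12974\right) - 24606\right) - 39834} = \frac{-1624 - 136}{\left(219779560 - 24606\right) - 39834} = - \frac{1760}{219754954 - 39834} = - \frac{1760}{219715120} = \left(-1760\right) \frac{1}{219715120} = - \frac{22}{2746439}$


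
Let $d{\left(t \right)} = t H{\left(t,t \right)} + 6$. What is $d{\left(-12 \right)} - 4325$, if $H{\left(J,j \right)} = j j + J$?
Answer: $-5903$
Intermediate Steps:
$H{\left(J,j \right)} = J + j^{2}$ ($H{\left(J,j \right)} = j^{2} + J = J + j^{2}$)
$d{\left(t \right)} = 6 + t \left(t + t^{2}\right)$ ($d{\left(t \right)} = t \left(t + t^{2}\right) + 6 = 6 + t \left(t + t^{2}\right)$)
$d{\left(-12 \right)} - 4325 = \left(6 + \left(-12\right)^{2} \left(1 - 12\right)\right) - 4325 = \left(6 + 144 \left(-11\right)\right) - 4325 = \left(6 - 1584\right) - 4325 = -1578 - 4325 = -5903$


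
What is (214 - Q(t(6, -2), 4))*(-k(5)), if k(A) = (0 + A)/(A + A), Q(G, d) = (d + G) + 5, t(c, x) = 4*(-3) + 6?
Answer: -211/2 ≈ -105.50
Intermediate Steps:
t(c, x) = -6 (t(c, x) = -12 + 6 = -6)
Q(G, d) = 5 + G + d (Q(G, d) = (G + d) + 5 = 5 + G + d)
k(A) = 1/2 (k(A) = A/((2*A)) = A*(1/(2*A)) = 1/2)
(214 - Q(t(6, -2), 4))*(-k(5)) = (214 - (5 - 6 + 4))*(-1*1/2) = (214 - 1*3)*(-1/2) = (214 - 3)*(-1/2) = 211*(-1/2) = -211/2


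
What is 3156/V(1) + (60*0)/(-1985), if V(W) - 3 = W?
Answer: 789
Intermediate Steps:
V(W) = 3 + W
3156/V(1) + (60*0)/(-1985) = 3156/(3 + 1) + (60*0)/(-1985) = 3156/4 + 0*(-1/1985) = 3156*(¼) + 0 = 789 + 0 = 789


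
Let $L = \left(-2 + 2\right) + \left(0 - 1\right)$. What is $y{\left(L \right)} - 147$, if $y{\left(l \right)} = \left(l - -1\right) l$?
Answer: $-147$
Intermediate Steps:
$L = -1$ ($L = 0 - 1 = -1$)
$y{\left(l \right)} = l \left(1 + l\right)$ ($y{\left(l \right)} = \left(l + 1\right) l = \left(1 + l\right) l = l \left(1 + l\right)$)
$y{\left(L \right)} - 147 = - (1 - 1) - 147 = \left(-1\right) 0 - 147 = 0 - 147 = -147$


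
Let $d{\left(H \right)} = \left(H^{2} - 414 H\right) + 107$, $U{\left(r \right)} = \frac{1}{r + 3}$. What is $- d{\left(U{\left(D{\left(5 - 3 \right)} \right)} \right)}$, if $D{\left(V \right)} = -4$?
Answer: $-522$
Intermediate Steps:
$U{\left(r \right)} = \frac{1}{3 + r}$
$d{\left(H \right)} = 107 + H^{2} - 414 H$
$- d{\left(U{\left(D{\left(5 - 3 \right)} \right)} \right)} = - (107 + \left(\frac{1}{3 - 4}\right)^{2} - \frac{414}{3 - 4}) = - (107 + \left(\frac{1}{-1}\right)^{2} - \frac{414}{-1}) = - (107 + \left(-1\right)^{2} - -414) = - (107 + 1 + 414) = \left(-1\right) 522 = -522$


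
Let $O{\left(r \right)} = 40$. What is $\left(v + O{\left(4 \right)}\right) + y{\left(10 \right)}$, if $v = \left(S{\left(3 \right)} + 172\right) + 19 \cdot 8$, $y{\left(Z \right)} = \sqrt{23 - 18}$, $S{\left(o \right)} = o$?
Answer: $367 + \sqrt{5} \approx 369.24$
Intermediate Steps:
$y{\left(Z \right)} = \sqrt{5}$
$v = 327$ ($v = \left(3 + 172\right) + 19 \cdot 8 = 175 + 152 = 327$)
$\left(v + O{\left(4 \right)}\right) + y{\left(10 \right)} = \left(327 + 40\right) + \sqrt{5} = 367 + \sqrt{5}$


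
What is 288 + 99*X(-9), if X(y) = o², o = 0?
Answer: 288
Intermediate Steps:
X(y) = 0 (X(y) = 0² = 0)
288 + 99*X(-9) = 288 + 99*0 = 288 + 0 = 288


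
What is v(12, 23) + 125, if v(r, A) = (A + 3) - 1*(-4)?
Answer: 155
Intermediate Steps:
v(r, A) = 7 + A (v(r, A) = (3 + A) + 4 = 7 + A)
v(12, 23) + 125 = (7 + 23) + 125 = 30 + 125 = 155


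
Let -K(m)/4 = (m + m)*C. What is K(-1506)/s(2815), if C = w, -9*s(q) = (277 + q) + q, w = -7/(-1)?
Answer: -253008/1969 ≈ -128.50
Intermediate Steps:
w = 7 (w = -7*(-1) = -1*(-7) = 7)
s(q) = -277/9 - 2*q/9 (s(q) = -((277 + q) + q)/9 = -(277 + 2*q)/9 = -277/9 - 2*q/9)
C = 7
K(m) = -56*m (K(m) = -4*(m + m)*7 = -4*2*m*7 = -56*m)
K(-1506)/s(2815) = (-56*(-1506))/(-277/9 - 2/9*2815) = 84336/(-277/9 - 5630/9) = 84336/(-1969/3) = 84336*(-3/1969) = -253008/1969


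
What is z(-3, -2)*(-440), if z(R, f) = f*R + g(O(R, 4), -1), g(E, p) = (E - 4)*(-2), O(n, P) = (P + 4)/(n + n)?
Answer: -22000/3 ≈ -7333.3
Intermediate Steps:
O(n, P) = (4 + P)/(2*n) (O(n, P) = (4 + P)/((2*n)) = (4 + P)*(1/(2*n)) = (4 + P)/(2*n))
g(E, p) = 8 - 2*E (g(E, p) = (-4 + E)*(-2) = 8 - 2*E)
z(R, f) = 8 - 8/R + R*f (z(R, f) = f*R + (8 - (4 + 4)/R) = R*f + (8 - 8/R) = 8 - 8/R + R*f)
z(-3, -2)*(-440) = (8 - 8/(-3) - 3*(-2))*(-440) = (8 - 8*(-⅓) + 6)*(-440) = (8 + 8/3 + 6)*(-440) = (50/3)*(-440) = -22000/3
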